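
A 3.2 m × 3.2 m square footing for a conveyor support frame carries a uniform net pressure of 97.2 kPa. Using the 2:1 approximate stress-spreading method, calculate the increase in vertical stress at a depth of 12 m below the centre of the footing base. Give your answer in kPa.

By the 2:1 method the load spreads at 1 horizontal : 2 vertical, so at depth z the loaded area has grown by z in each plan dimension:
Δσ = qBL/((B+z)(L+z)) = 97.2×3.2×3.2/((3.2+12)(3.2+12)) = 4.308 kPa

Δσ_z ≈ 4.31 kPa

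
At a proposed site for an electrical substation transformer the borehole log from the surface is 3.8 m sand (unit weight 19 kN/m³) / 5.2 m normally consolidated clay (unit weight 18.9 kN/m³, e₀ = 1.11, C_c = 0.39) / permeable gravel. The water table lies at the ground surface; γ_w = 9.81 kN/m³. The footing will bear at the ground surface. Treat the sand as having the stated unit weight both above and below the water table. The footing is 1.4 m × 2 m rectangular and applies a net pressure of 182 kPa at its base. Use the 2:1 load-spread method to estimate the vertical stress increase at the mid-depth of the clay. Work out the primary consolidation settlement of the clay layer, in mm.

Mid-depth of clay below the ground surface: z = 3.8 + 5.2/2 = 6.4 m.
Total vertical stress at mid-clay: σ_v = 19×3.8 + 18.9×2.6 = 121.34 kPa.
Pore pressure: u = 9.81×(6.4 − 0) = 62.784 kPa.
Initial effective stress: σ'_0 = σ_v − u = 121.34 − 62.784 = 58.556 kPa.
Stress increase at mid-clay by the 2:1 spreading method:
Δσ = qBL/((B+z)(L+z)) = 182×1.4×2/((1.4+6.4)(2+6.4)) = 7.7778 kPa
Final effective stress: σ'_f = σ'_0 + Δσ = 58.556 + 7.7778 = 66.334 kPa.
Normally consolidated clay, so the full stress increment lies on the virgin compression line:
S_c = C_c·H/(1+e₀)·log₁₀(σ'_f/σ'_0) = 0.39×5.2/(1+1.11)×log₁₀(66.334/58.556)
    = 0.96114 × 0.054165 = 0.05206 m

S_c ≈ 52.1 mm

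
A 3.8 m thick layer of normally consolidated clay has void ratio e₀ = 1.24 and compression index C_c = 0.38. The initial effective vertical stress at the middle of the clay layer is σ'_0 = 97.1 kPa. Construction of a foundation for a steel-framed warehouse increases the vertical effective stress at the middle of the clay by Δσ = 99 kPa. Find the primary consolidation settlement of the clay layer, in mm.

S_c ≈ 197 mm

Final effective stress: σ'_f = σ'_0 + Δσ = 97.1 + 99 = 196.1 kPa.
Normally consolidated clay, so the full stress increment lies on the virgin compression line:
S_c = C_c·H/(1+e₀)·log₁₀(σ'_f/σ'_0) = 0.38×3.8/(1+1.24)×log₁₀(196.1/97.1)
    = 0.64464 × 0.30526 = 0.1968 m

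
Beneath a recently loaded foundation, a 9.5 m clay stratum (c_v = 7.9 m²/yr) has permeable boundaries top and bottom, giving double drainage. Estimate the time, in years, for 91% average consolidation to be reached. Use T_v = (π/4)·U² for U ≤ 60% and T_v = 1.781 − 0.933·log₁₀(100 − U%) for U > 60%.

Drainage path length: H_d = H/2 = 4.75 m (double drainage).
U > 60%: T_v = 1.781 − 0.933·log₁₀(100 − 91) = 0.89069.
t = T_v·H_d²/c_v = 0.89069×4.75²/7.9 = 2.544 years.

t ≈ 2.54 years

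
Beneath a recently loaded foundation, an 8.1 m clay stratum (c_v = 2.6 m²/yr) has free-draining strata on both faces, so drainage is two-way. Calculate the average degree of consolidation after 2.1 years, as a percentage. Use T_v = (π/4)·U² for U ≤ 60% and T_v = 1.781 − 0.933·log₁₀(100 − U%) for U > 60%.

Drainage path length: H_d = H/2 = 4.05 m (double drainage).
T_v = c_v·t/H_d² = 2.6×2.1/4.05² = 0.33288.
T_v = 0.33288 corresponds to the U > 60% branch:
U = 1 − 10^((1.781 − T_v)/0.933)/100 = 0.6435

U ≈ 64.3 %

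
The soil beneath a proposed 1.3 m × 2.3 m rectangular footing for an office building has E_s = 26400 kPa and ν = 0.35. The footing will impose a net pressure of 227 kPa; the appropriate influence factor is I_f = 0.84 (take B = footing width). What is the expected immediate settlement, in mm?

S_e ≈ 8.24 mm

Immediate (elastic) settlement: S_e = q·B·(1−ν²)/E_s · I_f.
S_e = 227 × 1.3 × (1 − 0.35²) / 26400 × 0.84
    = 227 × 1.3 × 0.8775 / 26400 × 0.84
    = 0.008239 m = 8.239 mm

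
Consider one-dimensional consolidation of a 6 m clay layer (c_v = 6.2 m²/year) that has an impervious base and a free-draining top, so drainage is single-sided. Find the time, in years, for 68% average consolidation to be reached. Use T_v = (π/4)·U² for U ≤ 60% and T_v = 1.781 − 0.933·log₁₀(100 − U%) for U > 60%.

t ≈ 2.19 years

Drainage path length: H_d = H = 6 m (single drainage).
U > 60%: T_v = 1.781 − 0.933·log₁₀(100 − 68) = 0.3767.
t = T_v·H_d²/c_v = 0.3767×6²/6.2 = 2.187 years.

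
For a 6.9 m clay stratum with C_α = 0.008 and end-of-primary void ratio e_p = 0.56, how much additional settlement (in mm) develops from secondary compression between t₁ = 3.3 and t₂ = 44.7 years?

S_s ≈ 40 mm

Secondary compression: S_s = C_α·H/(1+e_p)·log₁₀(t₂/t₁)
S_s = 0.008×6.9/(1+0.56)×log₁₀(44.7/3.3)
    = 0.03538 × 1.132 = 0.04005 m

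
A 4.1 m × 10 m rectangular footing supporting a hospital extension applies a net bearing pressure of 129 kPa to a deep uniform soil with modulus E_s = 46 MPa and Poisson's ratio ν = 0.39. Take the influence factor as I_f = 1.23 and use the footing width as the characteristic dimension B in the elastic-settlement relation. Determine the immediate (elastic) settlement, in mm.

Immediate (elastic) settlement: S_e = q·B·(1−ν²)/E_s · I_f.
E_s = 46 MPa = 46000 kPa.
S_e = 129 × 4.1 × (1 − 0.39²) / 46000 × 1.23
    = 129 × 4.1 × 0.8479 / 46000 × 1.23
    = 0.01199 m = 11.99 mm

S_e ≈ 12 mm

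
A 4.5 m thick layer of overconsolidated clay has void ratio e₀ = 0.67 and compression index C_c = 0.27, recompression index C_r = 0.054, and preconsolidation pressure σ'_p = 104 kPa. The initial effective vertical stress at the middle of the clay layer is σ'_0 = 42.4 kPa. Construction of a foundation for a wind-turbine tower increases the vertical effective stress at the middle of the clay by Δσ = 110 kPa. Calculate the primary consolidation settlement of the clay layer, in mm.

S_c ≈ 177 mm

Final effective stress: σ'_f = 42.4 + 110 = 152.4 kPa.
σ'_f = 152.4 > σ'_p = 104 kPa, so the stress path crosses the preconsolidation pressure — recompression up to σ'_p, then virgin compression beyond:
S_c = H/(1+e₀)·[C_r·log₁₀(σ'_p/σ'_0) + C_c·log₁₀(σ'_f/σ'_p)]
    = 4.5/1.67 × [0.054×log₁₀(104/42.4) + 0.27×log₁₀(152.4/104)]
    = 2.6946 × [0.021042 + 0.044807] = 0.1774 m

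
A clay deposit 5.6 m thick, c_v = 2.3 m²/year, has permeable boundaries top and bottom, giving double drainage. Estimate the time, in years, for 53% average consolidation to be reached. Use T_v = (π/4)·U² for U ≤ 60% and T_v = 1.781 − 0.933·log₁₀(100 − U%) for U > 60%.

Drainage path length: H_d = H/2 = 2.8 m (double drainage).
U ≤ 60%: T_v = (π/4)·U² = (π/4)×0.53² = 0.22062.
t = T_v·H_d²/c_v = 0.22062×2.8²/2.3 = 0.752 years.

t ≈ 0.752 years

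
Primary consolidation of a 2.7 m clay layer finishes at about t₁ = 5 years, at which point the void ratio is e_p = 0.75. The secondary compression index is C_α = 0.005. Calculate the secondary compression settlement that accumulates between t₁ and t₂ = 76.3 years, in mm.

Secondary compression: S_s = C_α·H/(1+e_p)·log₁₀(t₂/t₁)
S_s = 0.005×2.7/(1+0.75)×log₁₀(76.3/5)
    = 0.007714 × 1.184 = 0.00913 m

S_s ≈ 9.13 mm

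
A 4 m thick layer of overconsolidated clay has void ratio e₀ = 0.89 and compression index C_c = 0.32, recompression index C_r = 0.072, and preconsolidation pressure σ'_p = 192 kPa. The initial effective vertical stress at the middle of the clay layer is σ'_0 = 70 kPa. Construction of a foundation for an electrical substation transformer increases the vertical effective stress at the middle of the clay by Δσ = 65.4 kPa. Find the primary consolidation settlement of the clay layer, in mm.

Final effective stress: σ'_f = 70 + 65.4 = 135.4 kPa.
σ'_f = 135.4 ≤ σ'_p = 192 kPa, so the clay remains overconsolidated and only the recompression index applies:
S_c = C_r·H/(1+e₀)·log₁₀(σ'_f/σ'_0) = 0.072×4/1.89×log₁₀(135.4/70)
    = 0.15238 × 0.28652 = 0.04366 m

S_c ≈ 43.7 mm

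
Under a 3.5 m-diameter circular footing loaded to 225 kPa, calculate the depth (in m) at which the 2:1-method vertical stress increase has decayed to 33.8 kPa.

z ≈ 5.53 m

2:1 spreading — at depth z the loaded area has grown by z in each plan dimension:
qD²/(D+z)² = Δσ_z ⇒ z = D(√(q/Δσ_z) − 1) = 3.5×(√(225/33.8) − 1) = 5.53 m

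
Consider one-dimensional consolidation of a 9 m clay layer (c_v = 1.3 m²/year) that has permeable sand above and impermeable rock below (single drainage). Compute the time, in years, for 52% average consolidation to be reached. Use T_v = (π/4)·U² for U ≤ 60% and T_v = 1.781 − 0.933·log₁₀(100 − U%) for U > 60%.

t ≈ 13.2 years

Drainage path length: H_d = H = 9 m (single drainage).
U ≤ 60%: T_v = (π/4)·U² = (π/4)×0.52² = 0.21237.
t = T_v·H_d²/c_v = 0.21237×9²/1.3 = 13.23 years.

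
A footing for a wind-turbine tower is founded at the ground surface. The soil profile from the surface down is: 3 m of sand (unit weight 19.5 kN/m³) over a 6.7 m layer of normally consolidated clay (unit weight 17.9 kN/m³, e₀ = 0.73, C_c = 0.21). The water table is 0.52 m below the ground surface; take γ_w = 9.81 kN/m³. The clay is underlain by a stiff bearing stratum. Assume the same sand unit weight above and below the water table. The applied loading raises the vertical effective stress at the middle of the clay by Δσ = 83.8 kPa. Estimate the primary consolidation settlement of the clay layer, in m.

S_c ≈ 0.304 m

Mid-depth of clay below the ground surface: z = 3 + 6.7/2 = 6.35 m.
Total vertical stress at mid-clay: σ_v = 19.5×3 + 17.9×3.35 = 118.47 kPa.
Pore pressure: u = 9.81×(6.35 − 0.52) = 57.192 kPa.
Initial effective stress: σ'_0 = σ_v − u = 118.47 − 57.192 = 61.278 kPa.
Final effective stress: σ'_f = σ'_0 + Δσ = 61.278 + 83.8 = 145.08 kPa.
Normally consolidated clay, so the full stress increment lies on the virgin compression line:
S_c = C_c·H/(1+e₀)·log₁₀(σ'_f/σ'_0) = 0.21×6.7/(1+0.73)×log₁₀(145.08/61.278)
    = 0.81329 × 0.3743 = 0.3044 m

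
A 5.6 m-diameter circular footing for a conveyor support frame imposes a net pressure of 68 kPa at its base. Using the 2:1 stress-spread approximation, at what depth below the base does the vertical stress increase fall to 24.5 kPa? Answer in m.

z ≈ 3.73 m

2:1 spreading — at depth z the loaded area has grown by z in each plan dimension:
qD²/(D+z)² = Δσ_z ⇒ z = D(√(q/Δσ_z) − 1) = 5.6×(√(68/24.5) − 1) = 3.73 m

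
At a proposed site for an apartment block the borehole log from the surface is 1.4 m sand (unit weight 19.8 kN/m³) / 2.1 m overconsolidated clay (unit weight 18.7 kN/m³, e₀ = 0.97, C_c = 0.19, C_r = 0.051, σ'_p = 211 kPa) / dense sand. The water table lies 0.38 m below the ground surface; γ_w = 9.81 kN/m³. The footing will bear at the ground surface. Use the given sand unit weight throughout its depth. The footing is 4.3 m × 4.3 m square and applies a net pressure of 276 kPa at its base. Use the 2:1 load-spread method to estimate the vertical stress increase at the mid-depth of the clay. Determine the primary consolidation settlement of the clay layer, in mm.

Mid-depth of clay below the ground surface: z = 1.4 + 2.1/2 = 2.45 m.
Total vertical stress at mid-clay: σ_v = 19.8×1.4 + 18.7×1.05 = 47.355 kPa.
Pore pressure: u = 9.81×(2.45 − 0.38) = 20.307 kPa.
Initial effective stress: σ'_0 = σ_v − u = 47.355 − 20.307 = 27.048 kPa.
Stress increase at mid-clay by the 2:1 spreading method:
Δσ = qBL/((B+z)(L+z)) = 276×4.3×4.3/((4.3+2.45)(4.3+2.45)) = 112.01 kPa
Final effective stress: σ'_f = 27.048 + 112.01 = 139.06 kPa.
σ'_f = 139.06 ≤ σ'_p = 211 kPa, so the clay remains overconsolidated and only the recompression index applies:
S_c = C_r·H/(1+e₀)·log₁₀(σ'_f/σ'_0) = 0.051×2.1/1.97×log₁₀(139.06/27.048)
    = 0.054366 × 0.71107 = 0.03866 m

S_c ≈ 38.7 mm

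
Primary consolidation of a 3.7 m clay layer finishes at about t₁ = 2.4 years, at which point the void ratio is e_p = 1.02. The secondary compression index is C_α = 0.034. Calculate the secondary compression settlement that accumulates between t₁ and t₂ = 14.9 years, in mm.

S_s ≈ 49.4 mm

Secondary compression: S_s = C_α·H/(1+e_p)·log₁₀(t₂/t₁)
S_s = 0.034×3.7/(1+1.02)×log₁₀(14.9/2.4)
    = 0.06228 × 0.793 = 0.04938 m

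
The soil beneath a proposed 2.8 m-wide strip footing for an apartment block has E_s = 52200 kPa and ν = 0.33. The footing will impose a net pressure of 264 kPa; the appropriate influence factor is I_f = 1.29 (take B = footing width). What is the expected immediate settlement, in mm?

Immediate (elastic) settlement: S_e = q·B·(1−ν²)/E_s · I_f.
S_e = 264 × 2.8 × (1 − 0.33²) / 52200 × 1.29
    = 264 × 2.8 × 0.8911 / 52200 × 1.29
    = 0.01628 m = 16.28 mm

S_e ≈ 16.3 mm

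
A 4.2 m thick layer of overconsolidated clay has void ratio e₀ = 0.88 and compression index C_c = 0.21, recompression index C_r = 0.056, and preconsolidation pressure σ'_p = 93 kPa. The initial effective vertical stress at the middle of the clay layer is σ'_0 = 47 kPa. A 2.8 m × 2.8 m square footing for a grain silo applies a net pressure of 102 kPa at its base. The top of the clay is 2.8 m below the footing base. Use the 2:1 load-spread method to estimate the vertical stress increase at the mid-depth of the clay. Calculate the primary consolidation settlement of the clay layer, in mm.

S_c ≈ 13.7 mm

Mid-depth of clay below the footing base: z = 2.8 + 4.2/2 = 4.9 m.
Stress increase at mid-clay by the 2:1 spreading method:
Δσ = qBL/((B+z)(L+z)) = 102×2.8×2.8/((2.8+4.9)(2.8+4.9)) = 13.488 kPa
Final effective stress: σ'_f = 47 + 13.488 = 60.488 kPa.
σ'_f = 60.488 ≤ σ'_p = 93 kPa, so the clay remains overconsolidated and only the recompression index applies:
S_c = C_r·H/(1+e₀)·log₁₀(σ'_f/σ'_0) = 0.056×4.2/1.88×log₁₀(60.488/47)
    = 0.1251 × 0.10957 = 0.01371 m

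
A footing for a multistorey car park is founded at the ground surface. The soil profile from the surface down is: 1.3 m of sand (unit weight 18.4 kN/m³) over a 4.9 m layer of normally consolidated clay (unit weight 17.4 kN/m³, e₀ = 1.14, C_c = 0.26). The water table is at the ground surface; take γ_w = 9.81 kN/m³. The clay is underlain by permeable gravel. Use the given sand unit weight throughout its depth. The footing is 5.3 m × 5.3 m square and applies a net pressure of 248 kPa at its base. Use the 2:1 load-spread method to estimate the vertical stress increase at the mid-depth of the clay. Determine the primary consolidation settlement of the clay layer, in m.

S_c ≈ 0.349 m

Mid-depth of clay below the ground surface: z = 1.3 + 4.9/2 = 3.75 m.
Total vertical stress at mid-clay: σ_v = 18.4×1.3 + 17.4×2.45 = 66.55 kPa.
Pore pressure: u = 9.81×(3.75 − 0) = 36.788 kPa.
Initial effective stress: σ'_0 = σ_v − u = 66.55 − 36.788 = 29.762 kPa.
Stress increase at mid-clay by the 2:1 spreading method:
Δσ = qBL/((B+z)(L+z)) = 248×5.3×5.3/((5.3+3.75)(5.3+3.75)) = 85.056 kPa
Final effective stress: σ'_f = σ'_0 + Δσ = 29.762 + 85.056 = 114.82 kPa.
Normally consolidated clay, so the full stress increment lies on the virgin compression line:
S_c = C_c·H/(1+e₀)·log₁₀(σ'_f/σ'_0) = 0.26×4.9/(1+1.14)×log₁₀(114.82/29.762)
    = 0.59533 × 0.58636 = 0.3491 m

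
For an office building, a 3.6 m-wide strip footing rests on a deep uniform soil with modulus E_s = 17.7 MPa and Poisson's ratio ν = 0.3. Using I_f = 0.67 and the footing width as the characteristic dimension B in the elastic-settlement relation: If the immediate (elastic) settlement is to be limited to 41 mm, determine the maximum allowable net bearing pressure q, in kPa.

E_s = 17.7 MPa = 17700 kPa.
S_e = q·B·(1−ν²)/E_s · I_f  ⇒  q = S_e·E_s / (B·(1−ν²)·I_f).
q = 0.041 × 17700 / (3.6 × 0.91 × 0.67) = 330.6 kPa

q ≈ 331 kPa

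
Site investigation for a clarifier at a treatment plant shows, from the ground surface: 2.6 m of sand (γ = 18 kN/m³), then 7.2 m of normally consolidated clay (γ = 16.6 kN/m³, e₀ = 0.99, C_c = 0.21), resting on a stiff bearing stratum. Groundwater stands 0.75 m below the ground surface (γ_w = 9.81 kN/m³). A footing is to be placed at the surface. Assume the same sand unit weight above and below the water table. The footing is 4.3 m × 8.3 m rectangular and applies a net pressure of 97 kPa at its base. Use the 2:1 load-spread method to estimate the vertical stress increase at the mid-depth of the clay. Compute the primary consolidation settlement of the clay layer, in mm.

S_c ≈ 118 mm

Mid-depth of clay below the ground surface: z = 2.6 + 7.2/2 = 6.2 m.
Total vertical stress at mid-clay: σ_v = 18×2.6 + 16.6×3.6 = 106.56 kPa.
Pore pressure: u = 9.81×(6.2 − 0.75) = 53.465 kPa.
Initial effective stress: σ'_0 = σ_v − u = 106.56 − 53.465 = 53.095 kPa.
Stress increase at mid-clay by the 2:1 spreading method:
Δσ = qBL/((B+z)(L+z)) = 97×4.3×8.3/((4.3+6.2)(8.3+6.2)) = 22.738 kPa
Final effective stress: σ'_f = σ'_0 + Δσ = 53.095 + 22.738 = 75.833 kPa.
Normally consolidated clay, so the full stress increment lies on the virgin compression line:
S_c = C_c·H/(1+e₀)·log₁₀(σ'_f/σ'_0) = 0.21×7.2/(1+0.99)×log₁₀(75.833/53.095)
    = 0.7598 × 0.1548 = 0.1176 m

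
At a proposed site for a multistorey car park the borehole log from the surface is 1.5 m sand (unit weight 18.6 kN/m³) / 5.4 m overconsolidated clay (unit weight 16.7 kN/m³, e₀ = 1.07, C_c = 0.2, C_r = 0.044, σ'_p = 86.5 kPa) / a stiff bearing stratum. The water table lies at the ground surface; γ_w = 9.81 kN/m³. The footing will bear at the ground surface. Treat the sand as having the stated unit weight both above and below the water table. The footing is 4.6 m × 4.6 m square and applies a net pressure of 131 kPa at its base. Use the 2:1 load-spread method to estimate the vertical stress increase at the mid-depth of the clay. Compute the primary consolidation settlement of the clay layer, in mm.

Mid-depth of clay below the ground surface: z = 1.5 + 5.4/2 = 4.2 m.
Total vertical stress at mid-clay: σ_v = 18.6×1.5 + 16.7×2.7 = 72.99 kPa.
Pore pressure: u = 9.81×(4.2 − 0) = 41.202 kPa.
Initial effective stress: σ'_0 = σ_v − u = 72.99 − 41.202 = 31.788 kPa.
Stress increase at mid-clay by the 2:1 spreading method:
Δσ = qBL/((B+z)(L+z)) = 131×4.6×4.6/((4.6+4.2)(4.6+4.2)) = 35.795 kPa
Final effective stress: σ'_f = 31.788 + 35.795 = 67.583 kPa.
σ'_f = 67.583 ≤ σ'_p = 86.5 kPa, so the clay remains overconsolidated and only the recompression index applies:
S_c = C_r·H/(1+e₀)·log₁₀(σ'_f/σ'_0) = 0.044×5.4/2.07×log₁₀(67.583/31.788)
    = 0.11478 × 0.32757 = 0.0376 m

S_c ≈ 37.6 mm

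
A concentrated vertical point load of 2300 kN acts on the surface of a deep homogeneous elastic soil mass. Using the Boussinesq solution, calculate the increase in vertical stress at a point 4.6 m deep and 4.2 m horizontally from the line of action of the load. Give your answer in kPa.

Δσ_z ≈ 11.4 kPa

Boussinesq vertical stress below a point load on an elastic half-space:
Δσ_z = 3P/(2πz²) · [1 + (r/z)²]^(−5/2)
r/z = 4.2/4.6 = 0.91304; [1+(r/z)²]^(−5/2) = 0.21964.
Δσ_z = 3×2300/(2π×4.6²) × 0.21964 = 51.898 × 0.21964 = 11.4 kPa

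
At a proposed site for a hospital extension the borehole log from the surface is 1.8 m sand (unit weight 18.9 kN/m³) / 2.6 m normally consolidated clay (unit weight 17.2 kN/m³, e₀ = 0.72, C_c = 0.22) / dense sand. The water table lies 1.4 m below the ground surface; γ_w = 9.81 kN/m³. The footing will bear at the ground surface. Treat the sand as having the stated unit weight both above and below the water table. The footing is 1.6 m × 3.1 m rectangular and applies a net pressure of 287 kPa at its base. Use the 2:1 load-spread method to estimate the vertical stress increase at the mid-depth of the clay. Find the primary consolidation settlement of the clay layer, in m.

S_c ≈ 0.116 m

Mid-depth of clay below the ground surface: z = 1.8 + 2.6/2 = 3.1 m.
Total vertical stress at mid-clay: σ_v = 18.9×1.8 + 17.2×1.3 = 56.38 kPa.
Pore pressure: u = 9.81×(3.1 − 1.4) = 16.677 kPa.
Initial effective stress: σ'_0 = σ_v − u = 56.38 − 16.677 = 39.703 kPa.
Stress increase at mid-clay by the 2:1 spreading method:
Δσ = qBL/((B+z)(L+z)) = 287×1.6×3.1/((1.6+3.1)(3.1+3.1)) = 48.851 kPa
Final effective stress: σ'_f = σ'_0 + Δσ = 39.703 + 48.851 = 88.554 kPa.
Normally consolidated clay, so the full stress increment lies on the virgin compression line:
S_c = C_c·H/(1+e₀)·log₁₀(σ'_f/σ'_0) = 0.22×2.6/(1+0.72)×log₁₀(88.554/39.703)
    = 0.33256 × 0.34838 = 0.1159 m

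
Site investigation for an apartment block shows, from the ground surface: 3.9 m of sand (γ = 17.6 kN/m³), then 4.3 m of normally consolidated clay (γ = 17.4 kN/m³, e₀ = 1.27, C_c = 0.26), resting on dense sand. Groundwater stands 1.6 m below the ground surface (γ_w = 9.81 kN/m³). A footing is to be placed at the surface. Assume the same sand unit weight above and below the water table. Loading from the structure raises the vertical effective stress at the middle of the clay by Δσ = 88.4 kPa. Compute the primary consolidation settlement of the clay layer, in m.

S_c ≈ 0.189 m

Mid-depth of clay below the ground surface: z = 3.9 + 4.3/2 = 6.05 m.
Total vertical stress at mid-clay: σ_v = 17.6×3.9 + 17.4×2.15 = 106.05 kPa.
Pore pressure: u = 9.81×(6.05 − 1.6) = 43.655 kPa.
Initial effective stress: σ'_0 = σ_v − u = 106.05 − 43.655 = 62.395 kPa.
Final effective stress: σ'_f = σ'_0 + Δσ = 62.395 + 88.4 = 150.8 kPa.
Normally consolidated clay, so the full stress increment lies on the virgin compression line:
S_c = C_c·H/(1+e₀)·log₁₀(σ'_f/σ'_0) = 0.26×4.3/(1+1.27)×log₁₀(150.8/62.395)
    = 0.49251 × 0.38325 = 0.1888 m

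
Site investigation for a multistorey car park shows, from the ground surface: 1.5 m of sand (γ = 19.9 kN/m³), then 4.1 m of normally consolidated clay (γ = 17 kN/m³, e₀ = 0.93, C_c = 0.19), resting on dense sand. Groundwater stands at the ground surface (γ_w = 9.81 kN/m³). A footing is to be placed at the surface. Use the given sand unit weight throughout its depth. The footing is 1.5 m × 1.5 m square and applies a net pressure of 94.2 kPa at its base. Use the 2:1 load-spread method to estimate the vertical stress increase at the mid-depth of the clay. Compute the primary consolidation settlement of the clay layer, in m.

S_c ≈ 0.043 m

Mid-depth of clay below the ground surface: z = 1.5 + 4.1/2 = 3.55 m.
Total vertical stress at mid-clay: σ_v = 19.9×1.5 + 17×2.05 = 64.7 kPa.
Pore pressure: u = 9.81×(3.55 − 0) = 34.825 kPa.
Initial effective stress: σ'_0 = σ_v − u = 64.7 − 34.825 = 29.875 kPa.
Stress increase at mid-clay by the 2:1 spreading method:
Δσ = qBL/((B+z)(L+z)) = 94.2×1.5×1.5/((1.5+3.55)(1.5+3.55)) = 8.3109 kPa
Final effective stress: σ'_f = σ'_0 + Δσ = 29.875 + 8.3109 = 38.186 kPa.
Normally consolidated clay, so the full stress increment lies on the virgin compression line:
S_c = C_c·H/(1+e₀)·log₁₀(σ'_f/σ'_0) = 0.19×4.1/(1+0.93)×log₁₀(38.186/29.875)
    = 0.40363 × 0.1066 = 0.04303 m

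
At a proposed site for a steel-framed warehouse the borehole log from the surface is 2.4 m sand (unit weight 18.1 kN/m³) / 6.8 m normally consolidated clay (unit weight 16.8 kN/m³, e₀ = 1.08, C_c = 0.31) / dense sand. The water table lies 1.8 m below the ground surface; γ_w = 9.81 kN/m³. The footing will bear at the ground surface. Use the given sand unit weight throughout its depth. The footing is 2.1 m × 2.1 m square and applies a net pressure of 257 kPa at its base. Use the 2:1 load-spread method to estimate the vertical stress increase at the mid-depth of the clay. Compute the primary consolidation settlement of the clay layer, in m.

Mid-depth of clay below the ground surface: z = 2.4 + 6.8/2 = 5.8 m.
Total vertical stress at mid-clay: σ_v = 18.1×2.4 + 16.8×3.4 = 100.56 kPa.
Pore pressure: u = 9.81×(5.8 − 1.8) = 39.24 kPa.
Initial effective stress: σ'_0 = σ_v − u = 100.56 − 39.24 = 61.32 kPa.
Stress increase at mid-clay by the 2:1 spreading method:
Δσ = qBL/((B+z)(L+z)) = 257×2.1×2.1/((2.1+5.8)(2.1+5.8)) = 18.16 kPa
Final effective stress: σ'_f = σ'_0 + Δσ = 61.32 + 18.16 = 79.48 kPa.
Normally consolidated clay, so the full stress increment lies on the virgin compression line:
S_c = C_c·H/(1+e₀)·log₁₀(σ'_f/σ'_0) = 0.31×6.8/(1+1.08)×log₁₀(79.48/61.32)
    = 1.0135 × 0.11266 = 0.1142 m

S_c ≈ 0.114 m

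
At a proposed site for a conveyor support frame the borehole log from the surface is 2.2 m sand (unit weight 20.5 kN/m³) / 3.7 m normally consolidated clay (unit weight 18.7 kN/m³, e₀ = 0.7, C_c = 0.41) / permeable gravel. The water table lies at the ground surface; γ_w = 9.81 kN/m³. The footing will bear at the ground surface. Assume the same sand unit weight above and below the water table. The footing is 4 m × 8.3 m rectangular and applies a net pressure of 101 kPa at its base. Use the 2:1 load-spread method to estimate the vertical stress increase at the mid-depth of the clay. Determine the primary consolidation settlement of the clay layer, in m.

Mid-depth of clay below the ground surface: z = 2.2 + 3.7/2 = 4.05 m.
Total vertical stress at mid-clay: σ_v = 20.5×2.2 + 18.7×1.85 = 79.695 kPa.
Pore pressure: u = 9.81×(4.05 − 0) = 39.73 kPa.
Initial effective stress: σ'_0 = σ_v − u = 79.695 − 39.73 = 39.965 kPa.
Stress increase at mid-clay by the 2:1 spreading method:
Δσ = qBL/((B+z)(L+z)) = 101×4×8.3/((4+4.05)(8.3+4.05)) = 33.728 kPa
Final effective stress: σ'_f = σ'_0 + Δσ = 39.965 + 33.728 = 73.693 kPa.
Normally consolidated clay, so the full stress increment lies on the virgin compression line:
S_c = C_c·H/(1+e₀)·log₁₀(σ'_f/σ'_0) = 0.41×3.7/(1+0.7)×log₁₀(73.693/39.965)
    = 0.89235 × 0.26575 = 0.2371 m

S_c ≈ 0.237 m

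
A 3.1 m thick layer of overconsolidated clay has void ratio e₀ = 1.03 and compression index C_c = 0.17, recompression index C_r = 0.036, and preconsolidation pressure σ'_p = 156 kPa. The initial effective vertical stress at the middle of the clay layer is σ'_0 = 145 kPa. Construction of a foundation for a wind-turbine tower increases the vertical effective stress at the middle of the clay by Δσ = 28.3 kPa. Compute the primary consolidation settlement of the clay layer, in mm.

Final effective stress: σ'_f = 145 + 28.3 = 173.3 kPa.
σ'_f = 173.3 > σ'_p = 156 kPa, so the stress path crosses the preconsolidation pressure — recompression up to σ'_p, then virgin compression beyond:
S_c = H/(1+e₀)·[C_r·log₁₀(σ'_p/σ'_0) + C_c·log₁₀(σ'_f/σ'_p)]
    = 3.1/2.03 × [0.036×log₁₀(156/145) + 0.17×log₁₀(173.3/156)]
    = 1.5271 × [0.0011432 + 0.0077646] = 0.0136 m

S_c ≈ 13.6 mm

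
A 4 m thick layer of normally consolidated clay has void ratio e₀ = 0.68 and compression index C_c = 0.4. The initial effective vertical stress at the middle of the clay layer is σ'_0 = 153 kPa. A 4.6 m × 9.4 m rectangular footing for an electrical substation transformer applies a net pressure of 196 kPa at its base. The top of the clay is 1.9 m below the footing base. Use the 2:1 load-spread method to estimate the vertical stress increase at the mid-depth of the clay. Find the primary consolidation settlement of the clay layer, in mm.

Mid-depth of clay below the footing base: z = 1.9 + 4/2 = 3.9 m.
Stress increase at mid-clay by the 2:1 spreading method:
Δσ = qBL/((B+z)(L+z)) = 196×4.6×9.4/((4.6+3.9)(9.4+3.9)) = 74.967 kPa
Final effective stress: σ'_f = σ'_0 + Δσ = 153 + 74.967 = 227.97 kPa.
Normally consolidated clay, so the full stress increment lies on the virgin compression line:
S_c = C_c·H/(1+e₀)·log₁₀(σ'_f/σ'_0) = 0.4×4/(1+0.68)×log₁₀(227.97/153)
    = 0.95238 × 0.17319 = 0.1649 m

S_c ≈ 165 mm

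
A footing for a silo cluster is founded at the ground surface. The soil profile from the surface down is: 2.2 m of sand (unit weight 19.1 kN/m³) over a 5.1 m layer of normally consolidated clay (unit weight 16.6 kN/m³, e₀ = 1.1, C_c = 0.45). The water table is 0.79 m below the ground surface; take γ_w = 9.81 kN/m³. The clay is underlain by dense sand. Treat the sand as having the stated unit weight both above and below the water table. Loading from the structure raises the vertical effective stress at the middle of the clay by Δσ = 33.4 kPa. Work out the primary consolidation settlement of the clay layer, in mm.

Mid-depth of clay below the ground surface: z = 2.2 + 5.1/2 = 4.75 m.
Total vertical stress at mid-clay: σ_v = 19.1×2.2 + 16.6×2.55 = 84.35 kPa.
Pore pressure: u = 9.81×(4.75 − 0.79) = 38.848 kPa.
Initial effective stress: σ'_0 = σ_v − u = 84.35 − 38.848 = 45.502 kPa.
Final effective stress: σ'_f = σ'_0 + Δσ = 45.502 + 33.4 = 78.902 kPa.
Normally consolidated clay, so the full stress increment lies on the virgin compression line:
S_c = C_c·H/(1+e₀)·log₁₀(σ'_f/σ'_0) = 0.45×5.1/(1+1.1)×log₁₀(78.902/45.502)
    = 1.0929 × 0.23906 = 0.2613 m

S_c ≈ 261 mm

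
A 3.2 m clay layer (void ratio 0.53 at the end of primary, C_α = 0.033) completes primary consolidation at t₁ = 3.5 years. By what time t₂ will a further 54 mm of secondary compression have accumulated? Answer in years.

S_s = C_α·H/(1+e_p)·log₁₀(t₂/t₁) ⇒ log₁₀(t₂/t₁) = S_s·(1+e_p)/(C_α·H).
log₁₀(t₂/t₁) = 0.054 × (1+0.53) / (0.033×3.2) = 0.7824
t₂ = t₁ × 10^0.7824 = 3.5 × 6.059 = 21.21 years

t₂ ≈ 21.2 years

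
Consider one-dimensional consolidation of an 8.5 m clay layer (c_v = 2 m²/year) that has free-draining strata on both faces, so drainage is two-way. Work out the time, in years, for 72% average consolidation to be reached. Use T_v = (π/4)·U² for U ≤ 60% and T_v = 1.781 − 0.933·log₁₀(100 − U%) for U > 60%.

Drainage path length: H_d = H/2 = 4.25 m (double drainage).
U > 60%: T_v = 1.781 − 0.933·log₁₀(100 − 72) = 0.4308.
t = T_v·H_d²/c_v = 0.4308×4.25²/2 = 3.891 years.

t ≈ 3.89 years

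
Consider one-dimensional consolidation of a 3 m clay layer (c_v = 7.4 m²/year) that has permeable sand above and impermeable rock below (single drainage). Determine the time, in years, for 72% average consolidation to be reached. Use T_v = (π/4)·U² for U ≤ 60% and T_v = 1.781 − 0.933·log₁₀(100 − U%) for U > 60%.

t ≈ 0.524 years

Drainage path length: H_d = H = 3 m (single drainage).
U > 60%: T_v = 1.781 − 0.933·log₁₀(100 − 72) = 0.4308.
t = T_v·H_d²/c_v = 0.4308×3²/7.4 = 0.5239 years.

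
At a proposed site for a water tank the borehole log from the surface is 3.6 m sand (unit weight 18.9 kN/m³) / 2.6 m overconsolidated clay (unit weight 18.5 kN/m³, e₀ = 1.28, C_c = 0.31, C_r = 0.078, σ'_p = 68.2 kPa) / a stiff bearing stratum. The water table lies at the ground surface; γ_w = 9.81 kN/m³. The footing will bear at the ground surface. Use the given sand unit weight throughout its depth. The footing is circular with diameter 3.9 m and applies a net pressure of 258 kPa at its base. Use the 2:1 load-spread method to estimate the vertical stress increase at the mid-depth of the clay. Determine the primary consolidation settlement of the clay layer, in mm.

Mid-depth of clay below the ground surface: z = 3.6 + 2.6/2 = 4.9 m.
Total vertical stress at mid-clay: σ_v = 18.9×3.6 + 18.5×1.3 = 92.09 kPa.
Pore pressure: u = 9.81×(4.9 − 0) = 48.069 kPa.
Initial effective stress: σ'_0 = σ_v − u = 92.09 − 48.069 = 44.021 kPa.
Stress increase at mid-clay by the 2:1 spreading method:
Δσ ≈ qD²/(D+z)² = 258×3.9²/(3.9+4.9)² = 50.674 kPa
Final effective stress: σ'_f = 44.021 + 50.674 = 94.695 kPa.
σ'_f = 94.695 > σ'_p = 68.2 kPa, so the stress path crosses the preconsolidation pressure — recompression up to σ'_p, then virgin compression beyond:
S_c = H/(1+e₀)·[C_r·log₁₀(σ'_p/σ'_0) + C_c·log₁₀(σ'_f/σ'_p)]
    = 2.6/2.28 × [0.078×log₁₀(68.2/44.021) + 0.31×log₁₀(94.695/68.2)]
    = 1.1404 × [0.01483 + 0.044188] = 0.0673 m

S_c ≈ 67.3 mm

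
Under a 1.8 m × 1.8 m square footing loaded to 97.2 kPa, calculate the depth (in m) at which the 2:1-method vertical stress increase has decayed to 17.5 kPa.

2:1 spreading — at depth z the loaded area has grown by z in each plan dimension:
qB²/(B+z)² = Δσ_z ⇒ z = B(√(q/Δσ_z) − 1) = 1.8×(√(97.2/17.5) − 1) = 2.442 m

z ≈ 2.44 m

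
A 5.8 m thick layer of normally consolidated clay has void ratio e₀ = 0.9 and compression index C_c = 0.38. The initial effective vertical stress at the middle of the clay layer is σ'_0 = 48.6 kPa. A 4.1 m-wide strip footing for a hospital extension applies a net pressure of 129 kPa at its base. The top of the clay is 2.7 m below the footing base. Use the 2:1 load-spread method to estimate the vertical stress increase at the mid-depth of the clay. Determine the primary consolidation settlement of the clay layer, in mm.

S_c ≈ 379 mm

Mid-depth of clay below the footing base: z = 2.7 + 5.8/2 = 5.6 m.
Stress increase at mid-clay by the 2:1 spreading method:
Δσ = qB/(B+z) = 129×4.1/(4.1+5.6) = 54.526 kPa
Final effective stress: σ'_f = σ'_0 + Δσ = 48.6 + 54.526 = 103.13 kPa.
Normally consolidated clay, so the full stress increment lies on the virgin compression line:
S_c = C_c·H/(1+e₀)·log₁₀(σ'_f/σ'_0) = 0.38×5.8/(1+0.9)×log₁₀(103.13/48.6)
    = 1.16 × 0.32675 = 0.379 m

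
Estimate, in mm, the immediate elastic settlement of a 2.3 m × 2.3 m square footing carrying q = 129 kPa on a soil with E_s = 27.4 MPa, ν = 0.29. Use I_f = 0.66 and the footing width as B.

Immediate (elastic) settlement: S_e = q·B·(1−ν²)/E_s · I_f.
E_s = 27.4 MPa = 27400 kPa.
S_e = 129 × 2.3 × (1 − 0.29²) / 27400 × 0.66
    = 129 × 2.3 × 0.9159 / 27400 × 0.66
    = 0.006546 m = 6.546 mm

S_e ≈ 6.55 mm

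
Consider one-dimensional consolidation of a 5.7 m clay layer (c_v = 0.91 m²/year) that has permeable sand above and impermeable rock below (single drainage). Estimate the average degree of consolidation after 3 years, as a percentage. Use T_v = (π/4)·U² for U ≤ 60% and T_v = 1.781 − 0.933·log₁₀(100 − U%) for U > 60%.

U ≈ 32.7 %

Drainage path length: H_d = H = 5.7 m (single drainage).
T_v = c_v·t/H_d² = 0.91×3/5.7² = 0.084026.
T_v = 0.084026 corresponds to the U ≤ 60% branch:
U = √(4T_v/π) = 0.3271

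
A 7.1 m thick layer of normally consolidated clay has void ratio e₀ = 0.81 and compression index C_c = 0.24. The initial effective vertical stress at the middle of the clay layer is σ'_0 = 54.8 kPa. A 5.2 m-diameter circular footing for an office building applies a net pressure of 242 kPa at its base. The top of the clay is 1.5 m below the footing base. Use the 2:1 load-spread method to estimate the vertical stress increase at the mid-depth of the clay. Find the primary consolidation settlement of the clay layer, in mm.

S_c ≈ 310 mm

Mid-depth of clay below the footing base: z = 1.5 + 7.1/2 = 5.05 m.
Stress increase at mid-clay by the 2:1 spreading method:
Δσ ≈ qD²/(D+z)² = 242×5.2²/(5.2+5.05)² = 62.284 kPa
Final effective stress: σ'_f = σ'_0 + Δσ = 54.8 + 62.284 = 117.08 kPa.
Normally consolidated clay, so the full stress increment lies on the virgin compression line:
S_c = C_c·H/(1+e₀)·log₁₀(σ'_f/σ'_0) = 0.24×7.1/(1+0.81)×log₁₀(117.08/54.8)
    = 0.94144 × 0.3297 = 0.3104 m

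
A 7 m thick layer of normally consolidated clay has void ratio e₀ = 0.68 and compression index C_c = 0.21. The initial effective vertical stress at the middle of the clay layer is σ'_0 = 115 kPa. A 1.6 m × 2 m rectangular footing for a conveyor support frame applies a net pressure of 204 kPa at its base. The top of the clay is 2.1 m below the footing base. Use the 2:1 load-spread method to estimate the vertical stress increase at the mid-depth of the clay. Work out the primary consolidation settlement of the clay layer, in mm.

S_c ≈ 37.5 mm

Mid-depth of clay below the footing base: z = 2.1 + 7/2 = 5.6 m.
Stress increase at mid-clay by the 2:1 spreading method:
Δσ = qBL/((B+z)(L+z)) = 204×1.6×2/((1.6+5.6)(2+5.6)) = 11.93 kPa
Final effective stress: σ'_f = σ'_0 + Δσ = 115 + 11.93 = 126.93 kPa.
Normally consolidated clay, so the full stress increment lies on the virgin compression line:
S_c = C_c·H/(1+e₀)·log₁₀(σ'_f/σ'_0) = 0.21×7/(1+0.68)×log₁₀(126.93/115)
    = 0.875 × 0.042866 = 0.03751 m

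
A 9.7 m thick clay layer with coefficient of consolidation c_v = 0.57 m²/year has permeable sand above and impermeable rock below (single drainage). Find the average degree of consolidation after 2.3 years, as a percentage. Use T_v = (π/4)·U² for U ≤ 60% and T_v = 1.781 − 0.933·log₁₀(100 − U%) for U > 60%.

Drainage path length: H_d = H = 9.7 m (single drainage).
T_v = c_v·t/H_d² = 0.57×2.3/9.7² = 0.013933.
T_v = 0.013933 corresponds to the U ≤ 60% branch:
U = √(4T_v/π) = 0.1332

U ≈ 13.3 %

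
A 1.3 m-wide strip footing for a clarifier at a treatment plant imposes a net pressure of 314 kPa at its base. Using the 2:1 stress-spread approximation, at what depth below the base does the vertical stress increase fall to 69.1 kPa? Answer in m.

z ≈ 4.61 m

2:1 spreading — at depth z the loaded area has grown by z in each plan dimension:
qB/(B+z) = Δσ_z ⇒ z = qB/Δσ_z − B = 314×1.3/69.1 − 1.3 = 4.607 m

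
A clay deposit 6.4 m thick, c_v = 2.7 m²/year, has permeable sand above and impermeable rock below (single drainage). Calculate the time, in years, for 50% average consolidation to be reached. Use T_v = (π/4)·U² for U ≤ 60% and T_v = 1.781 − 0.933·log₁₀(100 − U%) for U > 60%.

Drainage path length: H_d = H = 6.4 m (single drainage).
U ≤ 60%: T_v = (π/4)·U² = (π/4)×0.5² = 0.19635.
t = T_v·H_d²/c_v = 0.19635×6.4²/2.7 = 2.979 years.

t ≈ 2.98 years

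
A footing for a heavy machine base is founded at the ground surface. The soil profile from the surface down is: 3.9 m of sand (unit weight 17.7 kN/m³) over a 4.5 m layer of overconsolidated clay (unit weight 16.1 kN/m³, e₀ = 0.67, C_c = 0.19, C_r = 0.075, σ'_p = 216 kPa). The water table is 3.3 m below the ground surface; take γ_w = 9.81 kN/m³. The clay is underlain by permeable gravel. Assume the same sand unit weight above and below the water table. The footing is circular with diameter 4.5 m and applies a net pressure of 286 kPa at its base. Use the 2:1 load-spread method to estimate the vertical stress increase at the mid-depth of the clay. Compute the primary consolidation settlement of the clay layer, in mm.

S_c ≈ 44.5 mm

Mid-depth of clay below the ground surface: z = 3.9 + 4.5/2 = 6.15 m.
Total vertical stress at mid-clay: σ_v = 17.7×3.9 + 16.1×2.25 = 105.25 kPa.
Pore pressure: u = 9.81×(6.15 − 3.3) = 27.959 kPa.
Initial effective stress: σ'_0 = σ_v − u = 105.25 − 27.959 = 77.291 kPa.
Stress increase at mid-clay by the 2:1 spreading method:
Δσ ≈ qD²/(D+z)² = 286×4.5²/(4.5+6.15)² = 51.061 kPa
Final effective stress: σ'_f = 77.291 + 51.061 = 128.35 kPa.
σ'_f = 128.35 ≤ σ'_p = 216 kPa, so the clay remains overconsolidated and only the recompression index applies:
S_c = C_r·H/(1+e₀)·log₁₀(σ'_f/σ'_0) = 0.075×4.5/1.67×log₁₀(128.35/77.291)
    = 0.20209 × 0.22027 = 0.04452 m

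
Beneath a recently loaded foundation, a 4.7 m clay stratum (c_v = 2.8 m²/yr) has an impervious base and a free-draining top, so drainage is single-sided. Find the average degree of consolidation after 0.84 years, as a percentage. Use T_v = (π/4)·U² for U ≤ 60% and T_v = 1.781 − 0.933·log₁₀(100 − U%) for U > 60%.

U ≈ 36.8 %

Drainage path length: H_d = H = 4.7 m (single drainage).
T_v = c_v·t/H_d² = 2.8×0.84/4.7² = 0.10647.
T_v = 0.10647 corresponds to the U ≤ 60% branch:
U = √(4T_v/π) = 0.3682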